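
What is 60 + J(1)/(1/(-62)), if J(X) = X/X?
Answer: -2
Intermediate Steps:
J(X) = 1
60 + J(1)/(1/(-62)) = 60 + 1/1/(-62) = 60 + 1/(-1/62) = 60 + 1*(-62) = 60 - 62 = -2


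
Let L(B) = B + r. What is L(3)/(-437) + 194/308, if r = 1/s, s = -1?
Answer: 42081/67298 ≈ 0.62529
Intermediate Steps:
r = -1 (r = 1/(-1) = -1)
L(B) = -1 + B (L(B) = B - 1 = -1 + B)
L(3)/(-437) + 194/308 = (-1 + 3)/(-437) + 194/308 = 2*(-1/437) + 194*(1/308) = -2/437 + 97/154 = 42081/67298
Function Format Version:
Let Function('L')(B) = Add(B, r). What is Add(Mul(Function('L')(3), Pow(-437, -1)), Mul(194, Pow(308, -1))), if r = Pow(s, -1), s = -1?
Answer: Rational(42081, 67298) ≈ 0.62529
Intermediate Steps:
r = -1 (r = Pow(-1, -1) = -1)
Function('L')(B) = Add(-1, B) (Function('L')(B) = Add(B, -1) = Add(-1, B))
Add(Mul(Function('L')(3), Pow(-437, -1)), Mul(194, Pow(308, -1))) = Add(Mul(Add(-1, 3), Pow(-437, -1)), Mul(194, Pow(308, -1))) = Add(Mul(2, Rational(-1, 437)), Mul(194, Rational(1, 308))) = Add(Rational(-2, 437), Rational(97, 154)) = Rational(42081, 67298)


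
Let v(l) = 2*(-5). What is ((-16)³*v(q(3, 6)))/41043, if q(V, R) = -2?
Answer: 40960/41043 ≈ 0.99798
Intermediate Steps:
v(l) = -10
((-16)³*v(q(3, 6)))/41043 = ((-16)³*(-10))/41043 = -4096*(-10)*(1/41043) = 40960*(1/41043) = 40960/41043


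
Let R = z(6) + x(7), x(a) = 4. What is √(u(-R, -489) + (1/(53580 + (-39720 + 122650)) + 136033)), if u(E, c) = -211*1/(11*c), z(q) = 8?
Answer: √606165273727511495910/66753390 ≈ 368.83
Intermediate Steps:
R = 12 (R = 8 + 4 = 12)
u(E, c) = -211/(11*c)
√(u(-R, -489) + (1/(53580 + (-39720 + 122650)) + 136033)) = √(-211/11/(-489) + (1/(53580 + (-39720 + 122650)) + 136033)) = √(-211/11*(-1/489) + (1/(53580 + 82930) + 136033)) = √(211/5379 + (1/136510 + 136033)) = √(211/5379 + 18569864831/136510) = √(9080666520869/66753390) = √606165273727511495910/66753390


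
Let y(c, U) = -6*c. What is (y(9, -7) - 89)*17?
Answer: -2431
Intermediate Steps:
(y(9, -7) - 89)*17 = (-6*9 - 89)*17 = (-54 - 89)*17 = -143*17 = -2431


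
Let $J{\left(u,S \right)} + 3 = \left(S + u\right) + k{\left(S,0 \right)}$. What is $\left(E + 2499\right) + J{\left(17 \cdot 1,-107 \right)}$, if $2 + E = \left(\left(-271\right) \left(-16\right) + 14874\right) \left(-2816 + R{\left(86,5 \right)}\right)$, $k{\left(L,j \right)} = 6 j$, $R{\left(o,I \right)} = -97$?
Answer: $-55956326$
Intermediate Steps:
$J{\left(u,S \right)} = -3 + S + u$ ($J{\left(u,S \right)} = -3 + \left(\left(S + u\right) + 6 \cdot 0\right) = -3 + \left(\left(S + u\right) + 0\right) = -3 + \left(S + u\right) = -3 + S + u$)
$E = -55958732$ ($E = -2 + \left(\left(-271\right) \left(-16\right) + 14874\right) \left(-2816 - 97\right) = -2 + \left(4336 + 14874\right) \left(-2913\right) = -2 + 19210 \left(-2913\right) = -2 - 55958730 = -55958732$)
$\left(E + 2499\right) + J{\left(17 \cdot 1,-107 \right)} = \left(-55958732 + 2499\right) - 93 = -55956233 - 93 = -55956326$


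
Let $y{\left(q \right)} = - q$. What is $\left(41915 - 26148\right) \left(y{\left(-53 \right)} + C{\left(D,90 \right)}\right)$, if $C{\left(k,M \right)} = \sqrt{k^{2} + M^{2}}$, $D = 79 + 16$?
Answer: $835651 + 78835 \sqrt{685} \approx 2.899 \cdot 10^{6}$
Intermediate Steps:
$D = 95$
$C{\left(k,M \right)} = \sqrt{M^{2} + k^{2}}$
$\left(41915 - 26148\right) \left(y{\left(-53 \right)} + C{\left(D,90 \right)}\right) = \left(41915 - 26148\right) \left(\left(-1\right) \left(-53\right) + \sqrt{90^{2} + 95^{2}}\right) = 15767 \left(53 + \sqrt{8100 + 9025}\right) = 15767 \left(53 + \sqrt{17125}\right) = 15767 \left(53 + 5 \sqrt{685}\right) = 835651 + 78835 \sqrt{685}$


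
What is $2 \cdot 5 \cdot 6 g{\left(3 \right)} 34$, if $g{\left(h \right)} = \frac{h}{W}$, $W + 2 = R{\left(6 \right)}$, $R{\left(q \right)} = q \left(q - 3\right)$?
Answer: $\frac{765}{2} \approx 382.5$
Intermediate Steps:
$R{\left(q \right)} = q \left(-3 + q\right)$
$W = 16$ ($W = -2 + 6 \left(-3 + 6\right) = -2 + 6 \cdot 3 = -2 + 18 = 16$)
$g{\left(h \right)} = \frac{h}{16}$
$2 \cdot 5 \cdot 6 g{\left(3 \right)} 34 = 2 \cdot 5 \cdot 6 \cdot \frac{1}{16} \cdot 3 \cdot 34 = 10 \cdot 6 \cdot \frac{3}{16} \cdot 34 = 60 \cdot \frac{3}{16} \cdot 34 = \frac{45}{4} \cdot 34 = \frac{765}{2}$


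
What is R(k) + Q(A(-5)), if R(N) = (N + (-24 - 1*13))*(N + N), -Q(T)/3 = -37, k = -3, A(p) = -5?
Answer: 351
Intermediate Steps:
Q(T) = 111 (Q(T) = -3*(-37) = 111)
R(N) = 2*N*(-37 + N) (R(N) = (N + (-24 - 13))*(2*N) = (N - 37)*(2*N) = (-37 + N)*(2*N) = 2*N*(-37 + N))
R(k) + Q(A(-5)) = 2*(-3)*(-37 - 3) + 111 = 2*(-3)*(-40) + 111 = 240 + 111 = 351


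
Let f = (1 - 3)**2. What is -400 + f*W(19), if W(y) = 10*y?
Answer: 360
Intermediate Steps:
f = 4 (f = (-2)**2 = 4)
-400 + f*W(19) = -400 + 4*(10*19) = -400 + 4*190 = -400 + 760 = 360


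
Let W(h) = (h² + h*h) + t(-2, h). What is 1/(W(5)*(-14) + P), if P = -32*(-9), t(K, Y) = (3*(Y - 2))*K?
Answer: -1/160 ≈ -0.0062500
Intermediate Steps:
t(K, Y) = K*(-6 + 3*Y) (t(K, Y) = (3*(-2 + Y))*K = (-6 + 3*Y)*K = K*(-6 + 3*Y))
W(h) = 12 - 6*h + 2*h² (W(h) = (h² + h*h) + 3*(-2)*(-2 + h) = (h² + h²) + (12 - 6*h) = 2*h² + (12 - 6*h) = 12 - 6*h + 2*h²)
P = 288
1/(W(5)*(-14) + P) = 1/((12 - 6*5 + 2*5²)*(-14) + 288) = 1/((12 - 30 + 2*25)*(-14) + 288) = 1/((12 - 30 + 50)*(-14) + 288) = 1/(32*(-14) + 288) = 1/(-448 + 288) = 1/(-160) = -1/160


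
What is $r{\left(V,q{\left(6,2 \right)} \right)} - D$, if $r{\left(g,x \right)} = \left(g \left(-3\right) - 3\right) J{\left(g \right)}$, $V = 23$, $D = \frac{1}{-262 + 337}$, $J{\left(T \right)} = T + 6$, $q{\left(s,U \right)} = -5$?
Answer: $- \frac{156601}{75} \approx -2088.0$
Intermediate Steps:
$J{\left(T \right)} = 6 + T$
$D = \frac{1}{75} \approx 0.013333$
$r{\left(g,x \right)} = \left(-3 - 3 g\right) \left(6 + g\right)$ ($r{\left(g,x \right)} = \left(g \left(-3\right) - 3\right) \left(6 + g\right) = \left(- 3 g - 3\right) \left(6 + g\right) = \left(-3 - 3 g\right) \left(6 + g\right)$)
$r{\left(V,q{\left(6,2 \right)} \right)} - D = - 3 \left(1 + 23\right) \left(6 + 23\right) - \frac{1}{75} = \left(-3\right) 24 \cdot 29 - \frac{1}{75} = -2088 - \frac{1}{75} = - \frac{156601}{75}$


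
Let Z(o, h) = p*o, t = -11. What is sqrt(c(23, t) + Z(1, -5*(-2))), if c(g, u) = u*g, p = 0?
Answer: I*sqrt(253) ≈ 15.906*I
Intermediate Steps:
c(g, u) = g*u
Z(o, h) = 0 (Z(o, h) = 0*o = 0)
sqrt(c(23, t) + Z(1, -5*(-2))) = sqrt(23*(-11) + 0) = sqrt(-253 + 0) = sqrt(-253) = I*sqrt(253)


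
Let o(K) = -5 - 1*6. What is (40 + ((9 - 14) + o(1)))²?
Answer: 576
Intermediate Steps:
o(K) = -11 (o(K) = -5 - 6 = -11)
(40 + ((9 - 14) + o(1)))² = (40 + ((9 - 14) - 11))² = (40 + (-5 - 11))² = (40 - 16)² = 24² = 576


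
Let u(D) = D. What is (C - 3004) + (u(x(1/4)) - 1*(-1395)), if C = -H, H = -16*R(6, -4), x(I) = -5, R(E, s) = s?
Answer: -1678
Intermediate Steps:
H = 64 (H = -16*(-4) = 64)
C = -64 (C = -1*64 = -64)
(C - 3004) + (u(x(1/4)) - 1*(-1395)) = (-64 - 3004) + (-5 - 1*(-1395)) = -3068 + (-5 + 1395) = -3068 + 1390 = -1678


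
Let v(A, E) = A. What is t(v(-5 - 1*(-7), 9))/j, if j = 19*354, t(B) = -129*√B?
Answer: -43*√2/2242 ≈ -0.027124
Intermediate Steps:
j = 6726
t(v(-5 - 1*(-7), 9))/j = -129*√(-5 - 1*(-7))/6726 = -129*√(-5 + 7)*(1/6726) = -129*√2*(1/6726) = -43*√2/2242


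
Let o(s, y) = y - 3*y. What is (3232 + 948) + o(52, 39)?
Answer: 4102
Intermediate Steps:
o(s, y) = -2*y
(3232 + 948) + o(52, 39) = (3232 + 948) - 2*39 = 4180 - 78 = 4102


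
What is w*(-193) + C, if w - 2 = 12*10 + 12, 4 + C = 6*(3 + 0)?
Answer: -25848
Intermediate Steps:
C = 14 (C = -4 + 6*(3 + 0) = -4 + 6*3 = -4 + 18 = 14)
w = 134 (w = 2 + (12*10 + 12) = 2 + (120 + 12) = 2 + 132 = 134)
w*(-193) + C = 134*(-193) + 14 = -25862 + 14 = -25848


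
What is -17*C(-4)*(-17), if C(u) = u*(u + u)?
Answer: 9248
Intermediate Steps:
C(u) = 2*u**2 (C(u) = u*(2*u) = 2*u**2)
-17*C(-4)*(-17) = -34*(-4)**2*(-17) = -34*16*(-17) = -17*32*(-17) = -544*(-17) = 9248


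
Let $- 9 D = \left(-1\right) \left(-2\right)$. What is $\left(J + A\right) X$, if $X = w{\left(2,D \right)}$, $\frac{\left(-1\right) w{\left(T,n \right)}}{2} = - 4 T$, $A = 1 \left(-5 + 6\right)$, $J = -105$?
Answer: $-1664$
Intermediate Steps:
$D = - \frac{2}{9}$ ($D = - \frac{\left(-1\right) \left(-2\right)}{9} = \left(- \frac{1}{9}\right) 2 = - \frac{2}{9} \approx -0.22222$)
$A = 1$ ($A = 1 \cdot 1 = 1$)
$w{\left(T,n \right)} = 8 T$ ($w{\left(T,n \right)} = - 2 \left(- 4 T\right) = 8 T$)
$X = 16$ ($X = 8 \cdot 2 = 16$)
$\left(J + A\right) X = \left(-105 + 1\right) 16 = \left(-104\right) 16 = -1664$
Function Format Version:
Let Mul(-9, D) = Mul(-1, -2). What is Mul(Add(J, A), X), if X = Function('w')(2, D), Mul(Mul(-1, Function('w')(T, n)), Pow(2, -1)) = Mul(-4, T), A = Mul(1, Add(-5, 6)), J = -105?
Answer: -1664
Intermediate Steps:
D = Rational(-2, 9) (D = Mul(Rational(-1, 9), Mul(-1, -2)) = Mul(Rational(-1, 9), 2) = Rational(-2, 9) ≈ -0.22222)
A = 1 (A = Mul(1, 1) = 1)
Function('w')(T, n) = Mul(8, T) (Function('w')(T, n) = Mul(-2, Mul(-4, T)) = Mul(8, T))
X = 16 (X = Mul(8, 2) = 16)
Mul(Add(J, A), X) = Mul(Add(-105, 1), 16) = Mul(-104, 16) = -1664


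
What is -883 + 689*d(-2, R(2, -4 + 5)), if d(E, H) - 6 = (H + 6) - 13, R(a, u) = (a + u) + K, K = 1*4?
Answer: 3251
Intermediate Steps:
K = 4
R(a, u) = 4 + a + u (R(a, u) = (a + u) + 4 = 4 + a + u)
d(E, H) = -1 + H (d(E, H) = 6 + ((H + 6) - 13) = 6 + ((6 + H) - 13) = 6 + (-7 + H) = -1 + H)
-883 + 689*d(-2, R(2, -4 + 5)) = -883 + 689*(-1 + (4 + 2 + (-4 + 5))) = -883 + 689*(-1 + (4 + 2 + 1)) = -883 + 689*(-1 + 7) = -883 + 689*6 = -883 + 4134 = 3251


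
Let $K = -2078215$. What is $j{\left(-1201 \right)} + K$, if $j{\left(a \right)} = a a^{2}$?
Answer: $-1734401816$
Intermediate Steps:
$j{\left(a \right)} = a^{3}$
$j{\left(-1201 \right)} + K = \left(-1201\right)^{3} - 2078215 = -1732323601 - 2078215 = -1734401816$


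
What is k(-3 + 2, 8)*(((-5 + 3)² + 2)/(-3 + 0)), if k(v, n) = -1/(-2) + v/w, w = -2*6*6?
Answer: -37/36 ≈ -1.0278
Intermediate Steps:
w = -72 (w = -12*6 = -72)
k(v, n) = ½ - v/72 (k(v, n) = -1/(-2) + v/(-72) = -1*(-½) + v*(-1/72) = ½ - v/72)
k(-3 + 2, 8)*(((-5 + 3)² + 2)/(-3 + 0)) = (½ - (-3 + 2)/72)*(((-5 + 3)² + 2)/(-3 + 0)) = (½ - 1/72*(-1))*(((-2)² + 2)/(-3)) = (½ + 1/72)*((4 + 2)*(-⅓)) = 37*(6*(-⅓))/72 = (37/72)*(-2) = -37/36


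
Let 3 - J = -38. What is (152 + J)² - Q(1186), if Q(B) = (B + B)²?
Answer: -5589135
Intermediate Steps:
J = 41 (J = 3 - 1*(-38) = 3 + 38 = 41)
Q(B) = 4*B² (Q(B) = (2*B)² = 4*B²)
(152 + J)² - Q(1186) = (152 + 41)² - 4*1186² = 193² - 4*1406596 = 37249 - 1*5626384 = 37249 - 5626384 = -5589135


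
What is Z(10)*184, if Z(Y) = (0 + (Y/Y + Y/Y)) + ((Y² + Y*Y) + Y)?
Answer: 39008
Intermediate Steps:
Z(Y) = 2 + Y + 2*Y² (Z(Y) = (0 + (1 + 1)) + ((Y² + Y²) + Y) = (0 + 2) + (2*Y² + Y) = 2 + (Y + 2*Y²) = 2 + Y + 2*Y²)
Z(10)*184 = (2 + 10 + 2*10²)*184 = (2 + 10 + 2*100)*184 = (2 + 10 + 200)*184 = 212*184 = 39008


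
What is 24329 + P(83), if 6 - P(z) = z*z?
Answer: 17446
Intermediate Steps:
P(z) = 6 - z² (P(z) = 6 - z*z = 6 - z²)
24329 + P(83) = 24329 + (6 - 1*83²) = 24329 + (6 - 1*6889) = 24329 + (6 - 6889) = 24329 - 6883 = 17446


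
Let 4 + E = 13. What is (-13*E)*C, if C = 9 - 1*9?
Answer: 0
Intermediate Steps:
C = 0 (C = 9 - 9 = 0)
E = 9 (E = -4 + 13 = 9)
(-13*E)*C = -13*9*0 = -117*0 = 0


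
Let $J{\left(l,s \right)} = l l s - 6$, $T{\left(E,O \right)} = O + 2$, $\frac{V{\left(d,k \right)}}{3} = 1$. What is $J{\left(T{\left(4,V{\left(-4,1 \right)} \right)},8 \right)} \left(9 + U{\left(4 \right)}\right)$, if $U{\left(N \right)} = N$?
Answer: $2522$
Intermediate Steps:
$V{\left(d,k \right)} = 3$ ($V{\left(d,k \right)} = 3 \cdot 1 = 3$)
$T{\left(E,O \right)} = 2 + O$
$J{\left(l,s \right)} = -6 + s l^{2}$ ($J{\left(l,s \right)} = l^{2} s - 6 = s l^{2} - 6 = -6 + s l^{2}$)
$J{\left(T{\left(4,V{\left(-4,1 \right)} \right)},8 \right)} \left(9 + U{\left(4 \right)}\right) = \left(-6 + 8 \left(2 + 3\right)^{2}\right) \left(9 + 4\right) = \left(-6 + 8 \cdot 5^{2}\right) 13 = \left(-6 + 8 \cdot 25\right) 13 = \left(-6 + 200\right) 13 = 194 \cdot 13 = 2522$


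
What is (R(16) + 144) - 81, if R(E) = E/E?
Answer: 64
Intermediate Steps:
R(E) = 1
(R(16) + 144) - 81 = (1 + 144) - 81 = 145 - 81 = 64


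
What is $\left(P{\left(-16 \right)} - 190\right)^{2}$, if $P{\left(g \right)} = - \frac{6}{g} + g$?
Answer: $\frac{2706025}{64} \approx 42282.0$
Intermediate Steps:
$P{\left(g \right)} = g - \frac{6}{g}$
$\left(P{\left(-16 \right)} - 190\right)^{2} = \left(\left(-16 - \frac{6}{-16}\right) - 190\right)^{2} = \left(\left(-16 - - \frac{3}{8}\right) - 190\right)^{2} = \left(\left(-16 + \frac{3}{8}\right) - 190\right)^{2} = \left(- \frac{125}{8} - 190\right)^{2} = \left(- \frac{1645}{8}\right)^{2} = \frac{2706025}{64}$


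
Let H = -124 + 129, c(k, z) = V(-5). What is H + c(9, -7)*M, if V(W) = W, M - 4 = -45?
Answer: 210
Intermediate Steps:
M = -41 (M = 4 - 45 = -41)
c(k, z) = -5
H = 5
H + c(9, -7)*M = 5 - 5*(-41) = 5 + 205 = 210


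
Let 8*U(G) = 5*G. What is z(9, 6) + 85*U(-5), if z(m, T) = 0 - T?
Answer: -2173/8 ≈ -271.63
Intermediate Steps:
U(G) = 5*G/8 (U(G) = (5*G)/8 = 5*G/8)
z(m, T) = -T
z(9, 6) + 85*U(-5) = -1*6 + 85*((5/8)*(-5)) = -6 + 85*(-25/8) = -6 - 2125/8 = -2173/8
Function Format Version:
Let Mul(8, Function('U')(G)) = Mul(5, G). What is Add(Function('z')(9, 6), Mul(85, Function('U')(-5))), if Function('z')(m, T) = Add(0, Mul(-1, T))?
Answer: Rational(-2173, 8) ≈ -271.63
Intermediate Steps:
Function('U')(G) = Mul(Rational(5, 8), G) (Function('U')(G) = Mul(Rational(1, 8), Mul(5, G)) = Mul(Rational(5, 8), G))
Function('z')(m, T) = Mul(-1, T)
Add(Function('z')(9, 6), Mul(85, Function('U')(-5))) = Add(Mul(-1, 6), Mul(85, Mul(Rational(5, 8), -5))) = Add(-6, Mul(85, Rational(-25, 8))) = Add(-6, Rational(-2125, 8)) = Rational(-2173, 8)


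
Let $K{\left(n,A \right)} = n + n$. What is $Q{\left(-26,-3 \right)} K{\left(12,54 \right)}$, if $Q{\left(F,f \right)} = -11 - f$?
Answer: $-192$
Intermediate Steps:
$K{\left(n,A \right)} = 2 n$
$Q{\left(-26,-3 \right)} K{\left(12,54 \right)} = \left(-11 - -3\right) 2 \cdot 12 = \left(-11 + 3\right) 24 = \left(-8\right) 24 = -192$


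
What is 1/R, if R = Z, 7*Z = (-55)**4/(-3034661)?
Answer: -21242627/9150625 ≈ -2.3214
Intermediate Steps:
Z = -9150625/21242627 (Z = ((-55)**4/(-3034661))/7 = (9150625*(-1/3034661))/7 = (1/7)*(-9150625/3034661) = -9150625/21242627 ≈ -0.43077)
R = -9150625/21242627 ≈ -0.43077
1/R = 1/(-9150625/21242627) = -21242627/9150625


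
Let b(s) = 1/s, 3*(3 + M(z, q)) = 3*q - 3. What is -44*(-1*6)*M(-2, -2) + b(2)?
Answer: -3167/2 ≈ -1583.5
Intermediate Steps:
M(z, q) = -4 + q (M(z, q) = -3 + (3*q - 3)/3 = -3 + (-3 + 3*q)/3 = -3 + (-1 + q) = -4 + q)
-44*(-1*6)*M(-2, -2) + b(2) = -44*(-1*6)*(-4 - 2) + 1/2 = -(-264)*(-6) + ½ = -44*36 + ½ = -1584 + ½ = -3167/2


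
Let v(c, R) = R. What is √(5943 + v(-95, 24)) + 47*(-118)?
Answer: -5546 + 3*√663 ≈ -5468.8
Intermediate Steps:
√(5943 + v(-95, 24)) + 47*(-118) = √(5943 + 24) + 47*(-118) = √5967 - 5546 = 3*√663 - 5546 = -5546 + 3*√663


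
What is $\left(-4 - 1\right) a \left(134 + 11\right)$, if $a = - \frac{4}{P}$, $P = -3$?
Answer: $- \frac{2900}{3} \approx -966.67$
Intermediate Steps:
$a = \frac{4}{3}$ ($a = - \frac{4}{-3} = \left(-4\right) \left(- \frac{1}{3}\right) = \frac{4}{3} \approx 1.3333$)
$\left(-4 - 1\right) a \left(134 + 11\right) = \left(-4 - 1\right) \frac{4}{3} \left(134 + 11\right) = \left(-5\right) \frac{4}{3} \cdot 145 = \left(- \frac{20}{3}\right) 145 = - \frac{2900}{3}$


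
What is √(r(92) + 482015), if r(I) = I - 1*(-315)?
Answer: 31*√502 ≈ 694.57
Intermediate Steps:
r(I) = 315 + I (r(I) = I + 315 = 315 + I)
√(r(92) + 482015) = √((315 + 92) + 482015) = √(407 + 482015) = √482422 = 31*√502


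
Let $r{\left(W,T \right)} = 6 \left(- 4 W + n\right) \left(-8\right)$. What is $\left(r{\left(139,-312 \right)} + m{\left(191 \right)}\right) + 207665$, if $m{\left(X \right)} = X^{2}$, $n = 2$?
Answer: $270738$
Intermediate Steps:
$r{\left(W,T \right)} = -96 + 192 W$ ($r{\left(W,T \right)} = 6 \left(- 4 W + 2\right) \left(-8\right) = 6 \left(2 - 4 W\right) \left(-8\right) = \left(12 - 24 W\right) \left(-8\right) = -96 + 192 W$)
$\left(r{\left(139,-312 \right)} + m{\left(191 \right)}\right) + 207665 = \left(\left(-96 + 192 \cdot 139\right) + 191^{2}\right) + 207665 = \left(\left(-96 + 26688\right) + 36481\right) + 207665 = \left(26592 + 36481\right) + 207665 = 63073 + 207665 = 270738$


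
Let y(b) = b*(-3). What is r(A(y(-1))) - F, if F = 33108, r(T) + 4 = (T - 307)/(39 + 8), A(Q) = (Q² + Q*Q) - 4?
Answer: -1556557/47 ≈ -33118.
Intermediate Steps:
y(b) = -3*b
A(Q) = -4 + 2*Q² (A(Q) = (Q² + Q²) - 4 = 2*Q² - 4 = -4 + 2*Q²)
r(T) = -495/47 + T/47 (r(T) = -4 + (T - 307)/(39 + 8) = -4 + (-307 + T)/47 = -4 + (-307 + T)*(1/47) = -4 + (-307/47 + T/47) = -495/47 + T/47)
r(A(y(-1))) - F = (-495/47 + (-4 + 2*(-3*(-1))²)/47) - 1*33108 = (-495/47 + (-4 + 2*3²)/47) - 33108 = (-495/47 + (-4 + 2*9)/47) - 33108 = (-495/47 + (-4 + 18)/47) - 33108 = (-495/47 + (1/47)*14) - 33108 = (-495/47 + 14/47) - 33108 = -481/47 - 33108 = -1556557/47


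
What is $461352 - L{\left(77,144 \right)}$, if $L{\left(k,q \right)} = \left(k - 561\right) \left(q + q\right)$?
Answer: $600744$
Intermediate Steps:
$L{\left(k,q \right)} = 2 q \left(-561 + k\right)$ ($L{\left(k,q \right)} = \left(-561 + k\right) 2 q = 2 q \left(-561 + k\right)$)
$461352 - L{\left(77,144 \right)} = 461352 - 2 \cdot 144 \left(-561 + 77\right) = 461352 - 2 \cdot 144 \left(-484\right) = 461352 - -139392 = 461352 + 139392 = 600744$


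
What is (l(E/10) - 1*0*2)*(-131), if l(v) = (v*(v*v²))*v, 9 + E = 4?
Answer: 131/32 ≈ 4.0938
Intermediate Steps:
E = -5 (E = -9 + 4 = -5)
l(v) = v⁵ (l(v) = (v*v³)*v = v⁴*v = v⁵)
(l(E/10) - 1*0*2)*(-131) = ((-5/10)⁵ - 1*0*2)*(-131) = ((-5*⅒)⁵ + 0*2)*(-131) = ((-½)⁵ + 0)*(-131) = (-1/32 + 0)*(-131) = -1/32*(-131) = 131/32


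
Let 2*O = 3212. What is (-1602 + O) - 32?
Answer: -28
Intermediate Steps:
O = 1606 (O = (1/2)*3212 = 1606)
(-1602 + O) - 32 = (-1602 + 1606) - 32 = 4 - 32 = -28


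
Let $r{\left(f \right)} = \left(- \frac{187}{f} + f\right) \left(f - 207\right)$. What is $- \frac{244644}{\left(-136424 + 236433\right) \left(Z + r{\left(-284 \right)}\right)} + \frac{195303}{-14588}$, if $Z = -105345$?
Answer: $- \frac{8921826255275201}{666405008253348} \approx -13.388$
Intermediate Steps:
$r{\left(f \right)} = \left(-207 + f\right) \left(f - \frac{187}{f}\right)$ ($r{\left(f \right)} = \left(f - \frac{187}{f}\right) \left(-207 + f\right) = \left(-207 + f\right) \left(f - \frac{187}{f}\right)$)
$- \frac{244644}{\left(-136424 + 236433\right) \left(Z + r{\left(-284 \right)}\right)} + \frac{195303}{-14588} = - \frac{244644}{\left(-136424 + 236433\right) \left(-105345 + \left(-187 + \left(-284\right)^{2} - -58788 + \frac{38709}{-284}\right)\right)} + \frac{195303}{-14588} = - \frac{244644}{100009 \left(-105345 + \left(-187 + 80656 + 58788 + 38709 \left(- \frac{1}{284}\right)\right)\right)} + 195303 \left(- \frac{1}{14588}\right) = - \frac{244644}{100009 \left(-105345 + \left(-187 + 80656 + 58788 - \frac{38709}{284}\right)\right)} - \frac{195303}{14588} = - \frac{244644}{100009 \left(-105345 + \frac{39510279}{284}\right)} - \frac{195303}{14588} = - \frac{244644}{100009 \cdot \frac{9592299}{284}} - \frac{195303}{14588} = - \frac{244644}{\frac{959316230691}{284}} - \frac{195303}{14588} = \left(-244644\right) \frac{284}{959316230691} - \frac{195303}{14588} = - \frac{23159632}{319772076897} - \frac{195303}{14588} = - \frac{8921826255275201}{666405008253348}$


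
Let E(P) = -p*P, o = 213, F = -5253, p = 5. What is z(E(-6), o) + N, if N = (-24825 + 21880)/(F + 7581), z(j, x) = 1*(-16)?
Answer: -40193/2328 ≈ -17.265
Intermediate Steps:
E(P) = -5*P
z(j, x) = -16
N = -2945/2328 (N = (-24825 + 21880)/(-5253 + 7581) = -2945/2328 ≈ -1.2650)
z(E(-6), o) + N = -16 - 2945/2328 = -40193/2328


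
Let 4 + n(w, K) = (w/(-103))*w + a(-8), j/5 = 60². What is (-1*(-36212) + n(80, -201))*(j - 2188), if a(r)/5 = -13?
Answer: 58762594148/103 ≈ 5.7051e+8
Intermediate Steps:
a(r) = -65 (a(r) = 5*(-13) = -65)
j = 18000 (j = 5*60² = 5*3600 = 18000)
n(w, K) = -69 - w²/103 (n(w, K) = -4 + ((w/(-103))*w - 65) = -4 + ((w*(-1/103))*w - 65) = -4 + ((-w/103)*w - 65) = -4 + (-w²/103 - 65) = -4 + (-65 - w²/103) = -69 - w²/103)
(-1*(-36212) + n(80, -201))*(j - 2188) = (-1*(-36212) + (-69 - 1/103*80²))*(18000 - 2188) = (36212 + (-69 - 1/103*6400))*15812 = (36212 + (-69 - 6400/103))*15812 = (36212 - 13507/103)*15812 = (3716329/103)*15812 = 58762594148/103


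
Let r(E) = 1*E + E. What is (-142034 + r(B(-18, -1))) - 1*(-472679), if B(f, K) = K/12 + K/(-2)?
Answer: 1983875/6 ≈ 3.3065e+5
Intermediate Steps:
B(f, K) = -5*K/12 (B(f, K) = K*(1/12) + K*(-½) = K/12 - K/2 = -5*K/12)
r(E) = 2*E (r(E) = E + E = 2*E)
(-142034 + r(B(-18, -1))) - 1*(-472679) = (-142034 + 2*(-5/12*(-1))) - 1*(-472679) = (-142034 + 2*(5/12)) + 472679 = (-142034 + ⅚) + 472679 = -852199/6 + 472679 = 1983875/6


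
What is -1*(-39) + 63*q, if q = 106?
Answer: 6717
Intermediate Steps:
-1*(-39) + 63*q = -1*(-39) + 63*106 = 39 + 6678 = 6717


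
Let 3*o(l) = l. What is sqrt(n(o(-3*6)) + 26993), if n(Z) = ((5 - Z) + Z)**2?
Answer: 3*sqrt(3002) ≈ 164.37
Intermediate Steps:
o(l) = l/3
n(Z) = 25 (n(Z) = 5**2 = 25)
sqrt(n(o(-3*6)) + 26993) = sqrt(25 + 26993) = sqrt(27018) = 3*sqrt(3002)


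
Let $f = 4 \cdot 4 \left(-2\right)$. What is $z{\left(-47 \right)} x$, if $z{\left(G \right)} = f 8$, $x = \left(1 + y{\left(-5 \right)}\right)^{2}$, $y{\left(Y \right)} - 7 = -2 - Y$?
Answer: $-30976$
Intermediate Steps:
$y{\left(Y \right)} = 5 - Y$ ($y{\left(Y \right)} = 7 - \left(2 + Y\right) = 5 - Y$)
$x = 121$ ($x = \left(1 + \left(5 - -5\right)\right)^{2} = \left(1 + \left(5 + 5\right)\right)^{2} = \left(1 + 10\right)^{2} = 11^{2} = 121$)
$f = -32$ ($f = 16 \left(-2\right) = -32$)
$z{\left(G \right)} = -256$ ($z{\left(G \right)} = \left(-32\right) 8 = -256$)
$z{\left(-47 \right)} x = \left(-256\right) 121 = -30976$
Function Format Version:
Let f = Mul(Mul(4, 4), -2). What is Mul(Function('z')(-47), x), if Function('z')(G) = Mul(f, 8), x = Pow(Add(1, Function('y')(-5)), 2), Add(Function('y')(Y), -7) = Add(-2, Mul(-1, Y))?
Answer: -30976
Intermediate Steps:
Function('y')(Y) = Add(5, Mul(-1, Y)) (Function('y')(Y) = Add(7, Add(-2, Mul(-1, Y))) = Add(5, Mul(-1, Y)))
x = 121 (x = Pow(Add(1, Add(5, Mul(-1, -5))), 2) = Pow(Add(1, Add(5, 5)), 2) = Pow(Add(1, 10), 2) = Pow(11, 2) = 121)
f = -32 (f = Mul(16, -2) = -32)
Function('z')(G) = -256 (Function('z')(G) = Mul(-32, 8) = -256)
Mul(Function('z')(-47), x) = Mul(-256, 121) = -30976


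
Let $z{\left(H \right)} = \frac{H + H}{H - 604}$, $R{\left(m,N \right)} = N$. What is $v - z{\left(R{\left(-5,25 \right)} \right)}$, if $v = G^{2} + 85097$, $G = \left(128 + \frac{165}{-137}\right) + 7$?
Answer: $\frac{1119308969897}{10867251} \approx 1.03 \cdot 10^{5}$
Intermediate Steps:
$G = \frac{18330}{137}$ ($G = \left(128 + 165 \left(- \frac{1}{137}\right)\right) + 7 = \left(128 - \frac{165}{137}\right) + 7 = \frac{17371}{137} + 7 = \frac{18330}{137} \approx 133.8$)
$z{\left(H \right)} = \frac{2 H}{-604 + H}$
$v = \frac{1933174493}{18769}$ ($v = \left(\frac{18330}{137}\right)^{2} + 85097 = \frac{335988900}{18769} + 85097 = \frac{1933174493}{18769} \approx 1.03 \cdot 10^{5}$)
$v - z{\left(R{\left(-5,25 \right)} \right)} = \frac{1933174493}{18769} - 2 \cdot 25 \frac{1}{-604 + 25} = \frac{1933174493}{18769} - 2 \cdot 25 \frac{1}{-579} = \frac{1933174493}{18769} - 2 \cdot 25 \left(- \frac{1}{579}\right) = \frac{1933174493}{18769} - - \frac{50}{579} = \frac{1933174493}{18769} + \frac{50}{579} = \frac{1119308969897}{10867251}$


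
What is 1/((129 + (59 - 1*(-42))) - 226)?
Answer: 1/4 ≈ 0.25000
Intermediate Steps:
1/((129 + (59 - 1*(-42))) - 226) = 1/((129 + (59 + 42)) - 226) = 1/((129 + 101) - 226) = 1/(230 - 226) = 1/4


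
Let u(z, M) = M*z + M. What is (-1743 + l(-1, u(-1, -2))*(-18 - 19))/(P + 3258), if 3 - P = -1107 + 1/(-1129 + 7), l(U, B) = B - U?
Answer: -1997160/4900897 ≈ -0.40751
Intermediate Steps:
u(z, M) = M + M*z
P = 1245421/1122 (P = 3 - (-1107 + 1/(-1129 + 7)) = 3 - (-1107 + 1/(-1122)) = 3 - (-1107 - 1/1122) = 3 - 1*(-1242055/1122) = 3 + 1242055/1122 = 1245421/1122 ≈ 1110.0)
(-1743 + l(-1, u(-1, -2))*(-18 - 19))/(P + 3258) = (-1743 + (-2*(1 - 1) - 1*(-1))*(-18 - 19))/(1245421/1122 + 3258) = (-1743 + (-2*0 + 1)*(-37))/(4900897/1122) = (-1743 + (0 + 1)*(-37))*(1122/4900897) = (-1743 + 1*(-37))*(1122/4900897) = (-1743 - 37)*(1122/4900897) = -1780*1122/4900897 = -1997160/4900897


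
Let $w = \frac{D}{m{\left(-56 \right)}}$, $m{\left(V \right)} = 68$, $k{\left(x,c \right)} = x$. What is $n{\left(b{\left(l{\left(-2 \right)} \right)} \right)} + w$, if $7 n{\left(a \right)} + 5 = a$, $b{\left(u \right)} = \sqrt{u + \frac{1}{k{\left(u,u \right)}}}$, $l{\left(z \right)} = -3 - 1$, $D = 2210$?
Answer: $\frac{445}{14} + \frac{i \sqrt{17}}{14} \approx 31.786 + 0.29451 i$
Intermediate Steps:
$l{\left(z \right)} = -4$ ($l{\left(z \right)} = -3 - 1 = -4$)
$b{\left(u \right)} = \sqrt{u + \frac{1}{u}}$
$n{\left(a \right)} = - \frac{5}{7} + \frac{a}{7}$
$w = \frac{65}{2}$ ($w = \frac{2210}{68} = 2210 \cdot \frac{1}{68} = \frac{65}{2} \approx 32.5$)
$n{\left(b{\left(l{\left(-2 \right)} \right)} \right)} + w = \left(- \frac{5}{7} + \frac{\sqrt{-4 + \frac{1}{-4}}}{7}\right) + \frac{65}{2} = \left(- \frac{5}{7} + \frac{\sqrt{-4 - \frac{1}{4}}}{7}\right) + \frac{65}{2} = \left(- \frac{5}{7} + \frac{\sqrt{- \frac{17}{4}}}{7}\right) + \frac{65}{2} = \left(- \frac{5}{7} + \frac{\frac{1}{2} i \sqrt{17}}{7}\right) + \frac{65}{2} = \left(- \frac{5}{7} + \frac{i \sqrt{17}}{14}\right) + \frac{65}{2} = \frac{445}{14} + \frac{i \sqrt{17}}{14}$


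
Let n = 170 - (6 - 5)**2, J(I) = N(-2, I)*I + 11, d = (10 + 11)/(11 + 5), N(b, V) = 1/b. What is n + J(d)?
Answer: 5739/32 ≈ 179.34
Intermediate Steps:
d = 21/16 ≈ 1.3125
J(I) = 11 - I/2 (J(I) = I/(-2) + 11 = -I/2 + 11 = 11 - I/2)
n = 169 (n = 170 - 1*1**2 = 170 - 1*1 = 170 - 1 = 169)
n + J(d) = 169 + (11 - 1/2*21/16) = 169 + (11 - 21/32) = 169 + 331/32 = 5739/32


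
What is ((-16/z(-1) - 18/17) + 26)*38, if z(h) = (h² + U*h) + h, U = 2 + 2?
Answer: 18696/17 ≈ 1099.8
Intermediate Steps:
U = 4
z(h) = h² + 5*h (z(h) = (h² + 4*h) + h = h² + 5*h)
((-16/z(-1) - 18/17) + 26)*38 = ((-16*(-1/(5 - 1)) - 18/17) + 26)*38 = ((-16/((-1*4)) - 18*1/17) + 26)*38 = ((-16/(-4) - 18/17) + 26)*38 = ((-16*(-¼) - 18/17) + 26)*38 = ((4 - 18/17) + 26)*38 = (50/17 + 26)*38 = (492/17)*38 = 18696/17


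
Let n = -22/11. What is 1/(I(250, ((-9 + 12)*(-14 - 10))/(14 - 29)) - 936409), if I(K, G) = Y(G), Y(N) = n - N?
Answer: -5/4682079 ≈ -1.0679e-6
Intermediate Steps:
n = -2 (n = -22*1/11 = -2)
Y(N) = -2 - N
I(K, G) = -2 - G
1/(I(250, ((-9 + 12)*(-14 - 10))/(14 - 29)) - 936409) = 1/((-2 - (-9 + 12)*(-14 - 10)/(14 - 29)) - 936409) = 1/((-2 - 3*(-24)/(-15)) - 936409) = 1/((-2 - (-1)*(-72)/15) - 936409) = 1/((-2 - 1*24/5) - 936409) = 1/((-2 - 24/5) - 936409) = 1/(-34/5 - 936409) = 1/(-4682079/5) = -5/4682079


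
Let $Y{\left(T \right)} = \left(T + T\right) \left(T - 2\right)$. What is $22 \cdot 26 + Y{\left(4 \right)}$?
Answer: $588$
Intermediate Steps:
$Y{\left(T \right)} = 2 T \left(-2 + T\right)$
$22 \cdot 26 + Y{\left(4 \right)} = 22 \cdot 26 + 2 \cdot 4 \left(-2 + 4\right) = 572 + 2 \cdot 4 \cdot 2 = 572 + 16 = 588$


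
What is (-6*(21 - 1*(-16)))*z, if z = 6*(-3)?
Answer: 3996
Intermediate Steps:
z = -18
(-6*(21 - 1*(-16)))*z = -6*(21 - 1*(-16))*(-18) = -6*(21 + 16)*(-18) = -6*37*(-18) = -222*(-18) = 3996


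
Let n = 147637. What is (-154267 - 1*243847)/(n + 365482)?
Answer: -398114/513119 ≈ -0.77587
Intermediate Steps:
(-154267 - 1*243847)/(n + 365482) = (-154267 - 1*243847)/(147637 + 365482) = (-154267 - 243847)/513119 = -398114*1/513119 = -398114/513119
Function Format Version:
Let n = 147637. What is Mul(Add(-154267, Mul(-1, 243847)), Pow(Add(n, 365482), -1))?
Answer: Rational(-398114, 513119) ≈ -0.77587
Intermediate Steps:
Mul(Add(-154267, Mul(-1, 243847)), Pow(Add(n, 365482), -1)) = Mul(Add(-154267, Mul(-1, 243847)), Pow(Add(147637, 365482), -1)) = Mul(Add(-154267, -243847), Pow(513119, -1)) = Mul(-398114, Rational(1, 513119)) = Rational(-398114, 513119)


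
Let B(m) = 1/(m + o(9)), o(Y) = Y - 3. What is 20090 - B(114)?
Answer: 2410799/120 ≈ 20090.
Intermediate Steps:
o(Y) = -3 + Y
B(m) = 1/(6 + m) (B(m) = 1/(m + (-3 + 9)) = 1/(m + 6) = 1/(6 + m))
20090 - B(114) = 20090 - 1/(6 + 114) = 20090 - 1/120 = 2410799/120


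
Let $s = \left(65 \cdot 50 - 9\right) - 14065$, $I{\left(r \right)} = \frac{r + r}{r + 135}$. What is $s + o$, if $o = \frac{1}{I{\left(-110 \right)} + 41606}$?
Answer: $- \frac{2251240459}{207986} \approx -10824.0$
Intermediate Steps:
$I{\left(r \right)} = \frac{2 r}{135 + r}$
$s = -10824$ ($s = \left(3250 - 9\right) - 14065 = 3241 - 14065 = -10824$)
$o = \frac{5}{207986}$ ($o = \frac{1}{2 \left(-110\right) \frac{1}{135 - 110} + 41606} = \frac{1}{2 \left(-110\right) \frac{1}{25} + 41606} = \frac{1}{- \frac{44}{5} + 41606} = \frac{1}{\frac{207986}{5}} = \frac{5}{207986} \approx 2.404 \cdot 10^{-5}$)
$s + o = -10824 + \frac{5}{207986} = - \frac{2251240459}{207986}$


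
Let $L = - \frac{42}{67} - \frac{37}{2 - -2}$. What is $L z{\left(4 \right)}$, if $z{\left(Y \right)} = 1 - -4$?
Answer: $- \frac{13235}{268} \approx -49.384$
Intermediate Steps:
$L = - \frac{2647}{268}$ ($L = \left(-42\right) \frac{1}{67} - \frac{37}{2 + 2} = - \frac{42}{67} - \frac{37}{4} = - \frac{2647}{268} \approx -9.8769$)
$z{\left(Y \right)} = 5$ ($z{\left(Y \right)} = 1 + 4 = 5$)
$L z{\left(4 \right)} = \left(- \frac{2647}{268}\right) 5 = - \frac{13235}{268}$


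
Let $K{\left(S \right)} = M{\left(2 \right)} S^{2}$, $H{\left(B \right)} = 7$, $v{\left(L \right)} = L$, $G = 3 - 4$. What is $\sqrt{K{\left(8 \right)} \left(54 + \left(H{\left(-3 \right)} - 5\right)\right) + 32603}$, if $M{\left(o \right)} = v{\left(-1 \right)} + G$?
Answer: $\sqrt{25435} \approx 159.48$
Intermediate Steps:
$G = -1$ ($G = 3 - 4 = -1$)
$M{\left(o \right)} = -2$ ($M{\left(o \right)} = -1 - 1 = -2$)
$K{\left(S \right)} = - 2 S^{2}$
$\sqrt{K{\left(8 \right)} \left(54 + \left(H{\left(-3 \right)} - 5\right)\right) + 32603} = \sqrt{- 2 \cdot 8^{2} \left(54 + \left(7 - 5\right)\right) + 32603} = \sqrt{\left(-2\right) 64 \left(54 + \left(7 - 5\right)\right) + 32603} = \sqrt{- 128 \left(54 + 2\right) + 32603} = \sqrt{\left(-128\right) 56 + 32603} = \sqrt{-7168 + 32603} = \sqrt{25435}$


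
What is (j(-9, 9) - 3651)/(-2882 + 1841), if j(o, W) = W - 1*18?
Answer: 1220/347 ≈ 3.5159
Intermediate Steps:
j(o, W) = -18 + W (j(o, W) = W - 18 = -18 + W)
(j(-9, 9) - 3651)/(-2882 + 1841) = ((-18 + 9) - 3651)/(-2882 + 1841) = (-9 - 3651)/(-1041) = -3660*(-1/1041) = 1220/347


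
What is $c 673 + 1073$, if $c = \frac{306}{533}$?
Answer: $\frac{777847}{533} \approx 1459.4$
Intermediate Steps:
$c = \frac{306}{533}$ ($c = 306 \cdot \frac{1}{533} = \frac{306}{533} \approx 0.57411$)
$c 673 + 1073 = \frac{306}{533} \cdot 673 + 1073 = \frac{205938}{533} + 1073 = \frac{777847}{533}$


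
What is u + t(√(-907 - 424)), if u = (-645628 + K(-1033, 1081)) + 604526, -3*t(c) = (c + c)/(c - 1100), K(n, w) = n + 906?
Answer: -1238230579/30033 + 200*I*√11/30033 ≈ -41229.0 + 0.022087*I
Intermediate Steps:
K(n, w) = 906 + n
t(c) = -2*c/(3*(-1100 + c)) (t(c) = -(c + c)/(3*(c - 1100)) = -2*c/(3*(-1100 + c)))
u = -41229 (u = (-645628 + (906 - 1033)) + 604526 = (-645628 - 127) + 604526 = -645755 + 604526 = -41229)
u + t(√(-907 - 424)) = -41229 - 2*√(-907 - 424)/(-3300 + 3*√(-907 - 424)) = -41229 - 2*√(-1331)/(-3300 + 3*√(-1331)) = -41229 - 2*11*I*√11/(-3300 + 3*(11*I*√11)) = -41229 - 2*11*I*√11/(-3300 + 33*I*√11) = -41229 - 22*I*√11/(-3300 + 33*I*√11)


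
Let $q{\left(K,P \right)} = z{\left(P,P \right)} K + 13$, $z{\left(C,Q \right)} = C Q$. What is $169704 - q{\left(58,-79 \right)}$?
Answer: $-192287$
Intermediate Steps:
$q{\left(K,P \right)} = 13 + K P^{2}$ ($q{\left(K,P \right)} = P P K + 13 = P^{2} K + 13 = K P^{2} + 13 = 13 + K P^{2}$)
$169704 - q{\left(58,-79 \right)} = 169704 - \left(13 + 58 \left(-79\right)^{2}\right) = 169704 - \left(13 + 58 \cdot 6241\right) = 169704 - \left(13 + 361978\right) = 169704 - 361991 = -192287$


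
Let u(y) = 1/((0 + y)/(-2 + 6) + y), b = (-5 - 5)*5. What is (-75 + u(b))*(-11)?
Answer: 103147/125 ≈ 825.18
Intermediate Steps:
b = -50 (b = -10*5 = -50)
u(y) = 4/(5*y) (u(y) = 1/(y/4 + y) = 1/(5*y/4) = 4/(5*y))
(-75 + u(b))*(-11) = (-75 + (⅘)/(-50))*(-11) = (-75 + (⅘)*(-1/50))*(-11) = (-75 - 2/125)*(-11) = -9377/125*(-11) = 103147/125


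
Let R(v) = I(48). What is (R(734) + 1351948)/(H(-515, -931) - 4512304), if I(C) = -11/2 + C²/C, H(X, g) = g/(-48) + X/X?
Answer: -64895544/216589613 ≈ -0.29962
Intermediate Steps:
H(X, g) = 1 - g/48 (H(X, g) = g*(-1/48) + 1 = -g/48 + 1 = 1 - g/48)
I(C) = -11/2 + C (I(C) = -11*½ + C = -11/2 + C)
R(v) = 85/2 (R(v) = -11/2 + 48 = 85/2)
(R(734) + 1351948)/(H(-515, -931) - 4512304) = (85/2 + 1351948)/((1 - 1/48*(-931)) - 4512304) = 2703981/(2*((1 + 931/48) - 4512304)) = 2703981/(2*(979/48 - 4512304)) = 2703981/(2*(-216589613/48)) = (2703981/2)*(-48/216589613) = -64895544/216589613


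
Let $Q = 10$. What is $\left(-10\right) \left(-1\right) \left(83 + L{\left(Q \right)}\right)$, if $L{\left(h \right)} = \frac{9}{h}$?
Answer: $839$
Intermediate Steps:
$\left(-10\right) \left(-1\right) \left(83 + L{\left(Q \right)}\right) = \left(-10\right) \left(-1\right) \left(83 + \frac{9}{10}\right) = 10 \left(83 + 9 \cdot \frac{1}{10}\right) = 10 \left(83 + \frac{9}{10}\right) = 10 \cdot \frac{839}{10} = 839$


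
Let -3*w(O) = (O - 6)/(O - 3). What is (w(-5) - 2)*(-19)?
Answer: 1121/24 ≈ 46.708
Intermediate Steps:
w(O) = -(-6 + O)/(3*(-3 + O)) (w(O) = -(O - 6)/(3*(O - 3)) = -(-6 + O)/(3*(-3 + O)))
(w(-5) - 2)*(-19) = ((6 - 1*(-5))/(3*(-3 - 5)) - 2)*(-19) = ((1/3)*(6 + 5)/(-8) - 2)*(-19) = ((1/3)*(-1/8)*11 - 2)*(-19) = (-11/24 - 2)*(-19) = -59/24*(-19) = 1121/24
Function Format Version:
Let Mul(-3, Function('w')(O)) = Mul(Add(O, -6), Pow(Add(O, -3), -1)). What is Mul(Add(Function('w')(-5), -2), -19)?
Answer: Rational(1121, 24) ≈ 46.708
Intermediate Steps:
Function('w')(O) = Mul(Rational(-1, 3), Pow(Add(-3, O), -1), Add(-6, O)) (Function('w')(O) = Mul(Rational(-1, 3), Mul(Add(O, -6), Pow(Add(O, -3), -1))) = Mul(Rational(-1, 3), Mul(Add(-6, O), Pow(Add(-3, O), -1))) = Mul(Rational(-1, 3), Mul(Pow(Add(-3, O), -1), Add(-6, O))) = Mul(Rational(-1, 3), Pow(Add(-3, O), -1), Add(-6, O)))
Mul(Add(Function('w')(-5), -2), -19) = Mul(Add(Mul(Rational(1, 3), Pow(Add(-3, -5), -1), Add(6, Mul(-1, -5))), -2), -19) = Mul(Add(Mul(Rational(1, 3), Pow(-8, -1), Add(6, 5)), -2), -19) = Mul(Add(Mul(Rational(1, 3), Rational(-1, 8), 11), -2), -19) = Mul(Add(Rational(-11, 24), -2), -19) = Mul(Rational(-59, 24), -19) = Rational(1121, 24)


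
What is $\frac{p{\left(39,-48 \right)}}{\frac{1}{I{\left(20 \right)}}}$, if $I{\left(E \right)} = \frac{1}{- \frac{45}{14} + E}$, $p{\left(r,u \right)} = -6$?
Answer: $- \frac{84}{235} \approx -0.35745$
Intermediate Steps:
$I{\left(E \right)} = \frac{1}{- \frac{45}{14} + E}$ ($I{\left(E \right)} = \frac{1}{\left(-45\right) \frac{1}{14} + E} = \frac{1}{- \frac{45}{14} + E}$)
$\frac{p{\left(39,-48 \right)}}{\frac{1}{I{\left(20 \right)}}} = - \frac{6}{\frac{1}{14 \frac{1}{-45 + 14 \cdot 20}}} = - \frac{6}{\frac{1}{14 \frac{1}{-45 + 280}}} = - \frac{6}{\frac{1}{14 \cdot \frac{1}{235}}} = - \frac{6}{\frac{1}{\frac{14}{235}}} = - \frac{6}{\frac{235}{14}} = \left(-6\right) \frac{14}{235} = - \frac{84}{235}$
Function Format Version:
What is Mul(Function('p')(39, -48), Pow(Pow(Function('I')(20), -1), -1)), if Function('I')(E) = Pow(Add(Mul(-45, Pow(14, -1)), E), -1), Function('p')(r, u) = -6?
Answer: Rational(-84, 235) ≈ -0.35745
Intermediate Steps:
Function('I')(E) = Pow(Add(Rational(-45, 14), E), -1) (Function('I')(E) = Pow(Add(Mul(-45, Rational(1, 14)), E), -1) = Pow(Add(Rational(-45, 14), E), -1))
Mul(Function('p')(39, -48), Pow(Pow(Function('I')(20), -1), -1)) = Mul(-6, Pow(Pow(Mul(14, Pow(Add(-45, Mul(14, 20)), -1)), -1), -1)) = Mul(-6, Pow(Pow(Mul(14, Pow(Add(-45, 280), -1)), -1), -1)) = Mul(-6, Pow(Pow(Mul(14, Pow(235, -1)), -1), -1)) = Mul(-6, Pow(Pow(Mul(14, Rational(1, 235)), -1), -1)) = Mul(-6, Pow(Pow(Rational(14, 235), -1), -1)) = Mul(-6, Pow(Rational(235, 14), -1)) = Mul(-6, Rational(14, 235)) = Rational(-84, 235)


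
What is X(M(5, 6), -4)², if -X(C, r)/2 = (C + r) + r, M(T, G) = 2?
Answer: 144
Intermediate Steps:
X(C, r) = -4*r - 2*C (X(C, r) = -2*((C + r) + r) = -2*(C + 2*r) = -4*r - 2*C)
X(M(5, 6), -4)² = (-4*(-4) - 2*2)² = (16 - 4)² = 12² = 144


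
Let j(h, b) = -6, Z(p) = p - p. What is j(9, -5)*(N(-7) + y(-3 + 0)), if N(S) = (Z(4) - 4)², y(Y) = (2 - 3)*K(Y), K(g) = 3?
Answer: -78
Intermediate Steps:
Z(p) = 0
y(Y) = -3 (y(Y) = (2 - 3)*3 = -1*3 = -3)
N(S) = 16 (N(S) = (0 - 4)² = (-4)² = 16)
j(9, -5)*(N(-7) + y(-3 + 0)) = -6*(16 - 3) = -6*13 = -78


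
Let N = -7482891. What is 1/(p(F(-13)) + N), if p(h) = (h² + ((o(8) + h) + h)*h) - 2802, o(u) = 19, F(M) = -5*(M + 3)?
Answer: -1/7477243 ≈ -1.3374e-7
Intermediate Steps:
F(M) = -15 - 5*M (F(M) = -5*(3 + M) = -15 - 5*M)
p(h) = -2802 + h² + h*(19 + 2*h) (p(h) = (h² + ((19 + h) + h)*h) - 2802 = (h² + (19 + 2*h)*h) - 2802 = (h² + h*(19 + 2*h)) - 2802 = -2802 + h² + h*(19 + 2*h))
1/(p(F(-13)) + N) = 1/((-2802 + 3*(-15 - 5*(-13))² + 19*(-15 - 5*(-13))) - 7482891) = 1/((-2802 + 3*(-15 + 65)² + 19*(-15 + 65)) - 7482891) = 1/((-2802 + 3*50² + 19*50) - 7482891) = 1/((-2802 + 3*2500 + 950) - 7482891) = 1/((-2802 + 7500 + 950) - 7482891) = 1/(5648 - 7482891) = 1/(-7477243) = -1/7477243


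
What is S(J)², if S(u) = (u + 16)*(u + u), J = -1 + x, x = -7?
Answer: 16384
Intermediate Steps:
J = -8 (J = -1 - 7 = -8)
S(u) = 2*u*(16 + u) (S(u) = (16 + u)*(2*u) = 2*u*(16 + u))
S(J)² = (2*(-8)*(16 - 8))² = (2*(-8)*8)² = (-128)² = 16384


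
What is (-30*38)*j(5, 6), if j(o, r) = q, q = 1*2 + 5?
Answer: -7980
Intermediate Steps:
q = 7 (q = 2 + 5 = 7)
j(o, r) = 7
(-30*38)*j(5, 6) = -30*38*7 = -1140*7 = -7980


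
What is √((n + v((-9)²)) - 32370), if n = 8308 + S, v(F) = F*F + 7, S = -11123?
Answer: I*√28617 ≈ 169.17*I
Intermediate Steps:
v(F) = 7 + F² (v(F) = F² + 7 = 7 + F²)
n = -2815 (n = 8308 - 11123 = -2815)
√((n + v((-9)²)) - 32370) = √((-2815 + (7 + ((-9)²)²)) - 32370) = √((-2815 + (7 + 81²)) - 32370) = √((-2815 + (7 + 6561)) - 32370) = √((-2815 + 6568) - 32370) = √(3753 - 32370) = √(-28617) = I*√28617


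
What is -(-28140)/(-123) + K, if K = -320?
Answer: -22500/41 ≈ -548.78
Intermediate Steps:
-(-28140)/(-123) + K = -(-28140)/(-123) - 320 = -(-28140)*(-1)/123 - 320 = -420*67/123 - 320 = -9380/41 - 320 = -22500/41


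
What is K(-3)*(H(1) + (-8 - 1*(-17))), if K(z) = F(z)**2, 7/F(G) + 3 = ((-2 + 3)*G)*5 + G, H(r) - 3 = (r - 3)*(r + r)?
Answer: 8/9 ≈ 0.88889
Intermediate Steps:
H(r) = 3 + 2*r*(-3 + r) (H(r) = 3 + (r - 3)*(r + r) = 3 + (-3 + r)*(2*r) = 3 + 2*r*(-3 + r))
F(G) = 7/(-3 + 6*G) (F(G) = 7/(-3 + (((-2 + 3)*G)*5 + G)) = 7/(-3 + ((1*G)*5 + G)) = 7/(-3 + (G*5 + G)) = 7/(-3 + (5*G + G)) = 7/(-3 + 6*G))
K(z) = 49/(9*(-1 + 2*z)**2) (K(z) = (7/(3*(-1 + 2*z)))**2 = 49/(9*(-1 + 2*z)**2))
K(-3)*(H(1) + (-8 - 1*(-17))) = (49/(9*(-1 + 2*(-3))**2))*((3 - 6*1 + 2*1**2) + (-8 - 1*(-17))) = (49/(9*(-1 - 6)**2))*((3 - 6 + 2*1) + (-8 + 17)) = ((49/9)/(-7)**2)*((3 - 6 + 2) + 9) = ((49/9)*(1/49))*(-1 + 9) = (1/9)*8 = 8/9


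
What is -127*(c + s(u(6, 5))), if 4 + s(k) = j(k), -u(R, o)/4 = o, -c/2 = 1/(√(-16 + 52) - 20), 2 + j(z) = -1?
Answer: 6096/7 ≈ 870.86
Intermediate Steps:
j(z) = -3 (j(z) = -2 - 1 = -3)
c = ⅐ (c = -2/(√(-16 + 52) - 20) = -2/(√36 - 20) = -2/(6 - 20) = -2/(-14) = -2*(-1/14) = ⅐ ≈ 0.14286)
u(R, o) = -4*o
s(k) = -7 (s(k) = -4 - 3 = -7)
-127*(c + s(u(6, 5))) = -127*(⅐ - 7) = -127*(-48/7) = 6096/7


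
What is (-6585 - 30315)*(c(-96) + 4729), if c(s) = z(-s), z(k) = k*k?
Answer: -514570500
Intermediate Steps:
z(k) = k**2
c(s) = s**2 (c(s) = (-s)**2 = s**2)
(-6585 - 30315)*(c(-96) + 4729) = (-6585 - 30315)*((-96)**2 + 4729) = -36900*(9216 + 4729) = -36900*13945 = -514570500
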